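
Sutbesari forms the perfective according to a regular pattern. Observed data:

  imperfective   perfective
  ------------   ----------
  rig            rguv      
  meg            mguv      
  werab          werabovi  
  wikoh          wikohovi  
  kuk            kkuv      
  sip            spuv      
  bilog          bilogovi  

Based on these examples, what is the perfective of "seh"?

shuv

rig and bilog both end in -g yet inflect differently (rguv, bilogovi), so the final letter is not what conditions the rule; the number of vowels is.
"seh" has 1 vowel. The stems with 1 vowel (rig → rguv, meg → mguv, sip → spuv) delete the last vowel and add -uv.
The other pattern: stems with 2 vowels add -ovi.
So seh → shuv.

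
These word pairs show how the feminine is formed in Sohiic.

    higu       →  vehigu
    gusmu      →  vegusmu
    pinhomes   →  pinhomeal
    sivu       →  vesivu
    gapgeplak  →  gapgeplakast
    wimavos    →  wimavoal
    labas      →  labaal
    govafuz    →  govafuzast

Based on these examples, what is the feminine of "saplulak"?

saplulakast

"saplulak" ends in -k. The one such stem in the data (gapgeplak → gapgeplakast) adds -ast, so the same rule applies.
The other patterns: stems ending in -s drop the final letter and add -al; stems ending in -u add the prefix ve-.
So saplulak → saplulakast.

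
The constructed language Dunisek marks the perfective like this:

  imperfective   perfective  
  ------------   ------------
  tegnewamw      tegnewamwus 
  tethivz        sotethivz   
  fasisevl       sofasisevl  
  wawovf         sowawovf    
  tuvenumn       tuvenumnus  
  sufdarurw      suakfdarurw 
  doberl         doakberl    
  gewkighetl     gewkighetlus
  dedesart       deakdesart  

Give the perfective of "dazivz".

"dazivz" has second-to-last letter 'v'. The stems whose second-to-last letter is 'v' (tethivz → sotethivz, wawovf → sowawovf, fasisevl → sofasisevl) add the prefix so-.
The other patterns: stems whose second-to-last letter is 'r' insert -ak- after the first vowel; stems whose second-to-last letter is 'm' or 't' add -us.
So dazivz → sodazivz.

sodazivz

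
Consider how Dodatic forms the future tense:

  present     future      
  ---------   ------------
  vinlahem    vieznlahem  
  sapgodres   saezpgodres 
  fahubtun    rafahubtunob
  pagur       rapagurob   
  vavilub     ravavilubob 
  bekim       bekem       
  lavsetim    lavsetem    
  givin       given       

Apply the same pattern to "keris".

"keris" has last vowel 'i'. The stems whose last vowel is 'i' (bekim → bekem, lavsetim → lavsetem, givin → given) change the last vowel to 'e'.
So keris → keres.

keres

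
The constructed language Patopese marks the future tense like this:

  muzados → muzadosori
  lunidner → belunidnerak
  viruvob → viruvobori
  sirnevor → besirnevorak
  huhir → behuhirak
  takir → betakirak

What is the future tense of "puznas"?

sirnevor and muzados both have last vowel 'o' yet inflect differently (besirnevorak, muzadosori), so the last vowel is not what conditions the rule; the final letter is.
"puznas" ends in -s. The one such stem in the data (muzados → muzadosori) adds -ori, so the same rule applies.
So puznas → puznasori.

puznasori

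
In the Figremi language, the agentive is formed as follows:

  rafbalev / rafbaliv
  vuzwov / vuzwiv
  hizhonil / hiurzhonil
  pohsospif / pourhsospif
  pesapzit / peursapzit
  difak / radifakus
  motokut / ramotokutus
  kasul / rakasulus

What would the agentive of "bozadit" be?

bourzadit

pesapzit and motokut both end in -t yet inflect differently (peursapzit, ramotokutus), so the final letter is not what conditions the rule; the last vowel is.
"bozadit" has last vowel 'i'. The stems whose last vowel is 'i' (hizhonil → hiurzhonil, pohsospif → pourhsospif, pesapzit → peursapzit) insert -ur- after the first vowel.
The other patterns: stems whose last vowel is 'e' or 'o' change the last vowel to 'i'; stems whose last vowel is 'a' or 'u' add ra- … -us around the stem.
So bozadit → bourzadit.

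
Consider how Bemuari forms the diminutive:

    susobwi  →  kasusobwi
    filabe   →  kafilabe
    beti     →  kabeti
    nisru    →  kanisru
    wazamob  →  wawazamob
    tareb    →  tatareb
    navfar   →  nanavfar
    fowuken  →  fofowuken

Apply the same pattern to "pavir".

papavir

filabe and tareb both have last vowel 'e' yet inflect differently (kafilabe, tatareb), so the last vowel is not what conditions the rule; whether the stem ends in a vowel or a consonant is.
"pavir" ends in a consonant. The stems ending in a consonant (wazamob → wawazamob, tareb → tatareb, navfar → nanavfar) repeat the first consonant+vowel as a prefix.
The other pattern: stems ending in a vowel add the prefix ka-.
So pavir → papavir.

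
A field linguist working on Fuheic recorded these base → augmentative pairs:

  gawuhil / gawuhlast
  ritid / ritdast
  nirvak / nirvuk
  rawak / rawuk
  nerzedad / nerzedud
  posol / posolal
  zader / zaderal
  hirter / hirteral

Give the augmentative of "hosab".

"hosab" has last vowel 'a'. The stems whose last vowel is 'a' (nirvak → nirvuk, rawak → rawuk, nerzedad → nerzedud) change the last vowel to 'u'.
So hosab → hosub.

hosub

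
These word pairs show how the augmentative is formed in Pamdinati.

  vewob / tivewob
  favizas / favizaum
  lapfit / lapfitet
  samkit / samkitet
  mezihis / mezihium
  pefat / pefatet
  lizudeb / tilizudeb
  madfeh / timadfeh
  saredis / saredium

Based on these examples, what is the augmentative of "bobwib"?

tibobwib

favizas and pefat both have last vowel 'a' yet inflect differently (favizaum, pefatet), so the last vowel is not what conditions the rule; the final letter is.
"bobwib" ends in -b. The stems ending in -b (vewob → tivewob, lizudeb → tilizudeb) add the prefix ti-.
The other patterns: stems ending in -s drop the final letter and add -um; stems ending in -t add -et.
So bobwib → tibobwib.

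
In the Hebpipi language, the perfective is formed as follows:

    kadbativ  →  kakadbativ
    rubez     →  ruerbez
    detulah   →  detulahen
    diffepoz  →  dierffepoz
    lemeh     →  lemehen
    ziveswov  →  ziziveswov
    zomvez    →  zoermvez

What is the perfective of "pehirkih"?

lemeh and rubez both have last vowel 'e' yet inflect differently (lemehen, ruerbez), so the last vowel is not what conditions the rule; the final letter is.
"pehirkih" ends in -h. The stems ending in -h (detulah → detulahen, lemeh → lemehen) add -en.
So pehirkih → pehirkihen.

pehirkihen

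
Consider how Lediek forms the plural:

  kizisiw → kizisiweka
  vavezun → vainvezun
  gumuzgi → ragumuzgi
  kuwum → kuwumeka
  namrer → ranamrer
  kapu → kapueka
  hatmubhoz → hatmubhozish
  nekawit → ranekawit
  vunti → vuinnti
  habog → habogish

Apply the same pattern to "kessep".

kessepeka

vunti and gumuzgi both end in -i yet inflect differently (vuinnti, ragumuzgi), so the final letter is not what conditions the rule; the first letter is.
"kessep" begins with k-. The stems beginning with k- (kizisiw → kizisiweka, kapu → kapueka, kuwum → kuwumeka) add -eka.
So kessep → kessepeka.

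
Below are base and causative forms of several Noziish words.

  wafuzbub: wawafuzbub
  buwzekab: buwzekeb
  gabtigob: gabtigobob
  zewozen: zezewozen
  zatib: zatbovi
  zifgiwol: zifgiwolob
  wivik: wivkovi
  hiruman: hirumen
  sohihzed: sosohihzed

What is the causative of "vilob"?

"vilob" has last vowel 'o'. The stems whose last vowel is 'o' (zifgiwol → zifgiwolob, gabtigob → gabtigobob) add -ob.
So vilob → vilobob.

vilobob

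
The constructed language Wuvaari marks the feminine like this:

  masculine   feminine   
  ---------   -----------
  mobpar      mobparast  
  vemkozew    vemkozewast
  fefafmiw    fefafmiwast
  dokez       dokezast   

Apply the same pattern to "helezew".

helezewast

Every pair shown (mobpar → mobparast, vemkozew → vemkozewast, fefafmiw → fefafmiwast, …) follows the same rule: add -ast.
So helezew → helezewast.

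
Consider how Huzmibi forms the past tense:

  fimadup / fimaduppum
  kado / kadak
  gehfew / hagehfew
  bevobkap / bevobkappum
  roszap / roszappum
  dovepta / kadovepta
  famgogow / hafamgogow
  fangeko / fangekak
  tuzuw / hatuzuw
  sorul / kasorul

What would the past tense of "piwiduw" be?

"piwiduw" ends in -w. The stems ending in -w (famgogow → hafamgogow, gehfew → hagehfew, tuzuw → hatuzuw) add the prefix ha-.
So piwiduw → hapiwiduw.

hapiwiduw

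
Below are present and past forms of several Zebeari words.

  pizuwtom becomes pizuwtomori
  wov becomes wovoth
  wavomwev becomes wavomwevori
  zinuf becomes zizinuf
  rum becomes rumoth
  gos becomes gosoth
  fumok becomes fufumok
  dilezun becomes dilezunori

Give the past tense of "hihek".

wov and wavomwev both end in -v yet inflect differently (wovoth, wavomwevori), so the final letter is not what conditions the rule; the number of vowels is.
"hihek" has 2 vowels. The stems with 2 vowels (zinuf → zizinuf, fumok → fufumok) repeat the first consonant+vowel as a prefix.
So hihek → hihihek.

hihihek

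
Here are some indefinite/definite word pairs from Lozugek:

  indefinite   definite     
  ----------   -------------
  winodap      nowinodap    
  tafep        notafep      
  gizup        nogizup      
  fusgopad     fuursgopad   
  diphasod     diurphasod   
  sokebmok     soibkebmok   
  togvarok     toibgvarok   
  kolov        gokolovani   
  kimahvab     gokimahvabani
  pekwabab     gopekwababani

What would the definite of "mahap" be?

winodap and fusgopad both have last vowel 'a' yet inflect differently (nowinodap, fuursgopad), so the last vowel is not what conditions the rule; the final letter is.
"mahap" ends in -p. The stems ending in -p (winodap → nowinodap, tafep → notafep, gizup → nogizup) add the prefix no-.
So mahap → nomahap.

nomahap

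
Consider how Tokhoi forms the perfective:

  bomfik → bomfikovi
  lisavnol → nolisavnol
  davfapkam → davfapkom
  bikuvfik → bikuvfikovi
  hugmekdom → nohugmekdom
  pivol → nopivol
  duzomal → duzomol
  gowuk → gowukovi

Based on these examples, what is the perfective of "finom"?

duzomal and lisavnol both end in -l yet inflect differently (duzomol, nolisavnol), so the final letter is not what conditions the rule; the last vowel is.
"finom" has last vowel 'o'. The stems whose last vowel is 'o' (lisavnol → nolisavnol, hugmekdom → nohugmekdom, pivol → nopivol) add the prefix no-.
The other patterns: stems whose last vowel is 'a' change the last vowel to 'o'; stems whose last vowel is 'i' or 'u' add -ovi.
So finom → nofinom.

nofinom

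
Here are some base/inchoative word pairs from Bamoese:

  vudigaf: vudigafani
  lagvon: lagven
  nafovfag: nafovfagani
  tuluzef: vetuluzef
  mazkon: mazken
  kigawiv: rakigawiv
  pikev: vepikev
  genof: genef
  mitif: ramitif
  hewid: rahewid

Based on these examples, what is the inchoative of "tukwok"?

tuluzef and vudigaf both end in -f yet inflect differently (vetuluzef, vudigafani), so the final letter is not what conditions the rule; the last vowel is.
"tukwok" has last vowel 'o'. The stems whose last vowel is 'o' (genof → genef, lagvon → lagven, mazkon → mazken) change the last vowel to 'e'.
So tukwok → tukwek.

tukwek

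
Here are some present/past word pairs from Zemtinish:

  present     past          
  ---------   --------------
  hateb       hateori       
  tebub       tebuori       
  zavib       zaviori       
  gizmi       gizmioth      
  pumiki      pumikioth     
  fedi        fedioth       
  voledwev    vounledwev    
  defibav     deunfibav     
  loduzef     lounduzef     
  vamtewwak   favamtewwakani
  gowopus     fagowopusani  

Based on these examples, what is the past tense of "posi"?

posioth

zavib and gizmi both have last vowel 'i' yet inflect differently (zaviori, gizmioth), so the last vowel is not what conditions the rule; the final letter is.
"posi" ends in -i. The stems ending in -i (gizmi → gizmioth, pumiki → pumikioth, fedi → fedioth) add -oth.
So posi → posioth.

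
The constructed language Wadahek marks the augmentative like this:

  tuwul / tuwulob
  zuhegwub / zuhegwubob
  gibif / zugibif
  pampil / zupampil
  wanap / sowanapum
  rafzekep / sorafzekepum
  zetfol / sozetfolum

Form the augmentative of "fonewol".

tuwul and pampil both end in -l yet inflect differently (tuwulob, zupampil), so the final letter is not what conditions the rule; the last vowel is.
"fonewol" has last vowel 'o'. The one such stem in the data (zetfol → sozetfolum) adds so- … -um around the stem, so the same rule applies.
The other patterns: stems whose last vowel is 'u' add -ob; stems whose last vowel is 'i' add the prefix zu-.
So fonewol → sofonewolum.

sofonewolum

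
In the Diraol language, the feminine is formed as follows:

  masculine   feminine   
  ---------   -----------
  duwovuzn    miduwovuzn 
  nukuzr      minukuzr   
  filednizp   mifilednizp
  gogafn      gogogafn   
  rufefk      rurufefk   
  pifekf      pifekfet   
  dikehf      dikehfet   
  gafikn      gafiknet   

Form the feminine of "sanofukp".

"sanofukp" has second-to-last letter 'k'. The stems whose second-to-last letter is 'k' (pifekf → pifekfet, gafikn → gafiknet) add -et.
The other patterns: stems whose second-to-last letter is 'z' add the prefix mi-; stems whose second-to-last letter is 'f' repeat the first consonant+vowel as a prefix.
So sanofukp → sanofukpet.

sanofukpet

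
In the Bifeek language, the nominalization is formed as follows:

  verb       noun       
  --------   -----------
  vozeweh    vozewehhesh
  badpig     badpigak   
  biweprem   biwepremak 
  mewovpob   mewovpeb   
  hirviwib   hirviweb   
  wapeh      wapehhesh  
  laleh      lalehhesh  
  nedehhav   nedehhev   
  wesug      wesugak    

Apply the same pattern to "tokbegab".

tokbegeb

wapeh and biweprem both have last vowel 'e' yet inflect differently (wapehhesh, biwepremak), so the last vowel is not what conditions the rule; the final letter is.
"tokbegab" ends in -b. The stems ending in -b (hirviwib → hirviweb, mewovpob → mewovpeb) change the last vowel to 'e'.
The other patterns: stems ending in -h double the final consonant and add -esh; stems ending in -g or -m add -ak.
So tokbegab → tokbegeb.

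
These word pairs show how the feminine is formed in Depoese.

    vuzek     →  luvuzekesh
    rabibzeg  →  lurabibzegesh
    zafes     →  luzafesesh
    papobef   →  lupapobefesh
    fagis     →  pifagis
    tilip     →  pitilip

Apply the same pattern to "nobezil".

zafes and fagis both end in -s yet inflect differently (luzafesesh, pifagis), so the final letter is not what conditions the rule; the last vowel is.
"nobezil" has last vowel 'i'. The stems whose last vowel is 'i' (fagis → pifagis, tilip → pitilip) add the prefix pi-.
So nobezil → pinobezil.

pinobezil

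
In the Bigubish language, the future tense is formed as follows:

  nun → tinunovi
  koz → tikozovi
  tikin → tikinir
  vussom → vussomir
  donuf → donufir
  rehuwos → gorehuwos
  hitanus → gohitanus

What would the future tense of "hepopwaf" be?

nun and tikin both end in -n yet inflect differently (tinunovi, tikinir), so the final letter is not what conditions the rule; the number of vowels is.
"hepopwaf" has 3 vowels. The stems with 3 vowels (rehuwos → gorehuwos, hitanus → gohitanus) add the prefix go-.
So hepopwaf → gohepopwaf.

gohepopwaf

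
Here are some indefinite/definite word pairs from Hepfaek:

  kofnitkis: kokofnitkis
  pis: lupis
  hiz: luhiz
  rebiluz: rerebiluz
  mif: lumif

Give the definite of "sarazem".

sasarazem

hiz and rebiluz both end in -z yet inflect differently (luhiz, rerebiluz), so the final letter is not what conditions the rule; the number of vowels is.
"sarazem" has 3 vowels. The stems with 3 vowels (rebiluz → rerebiluz, kofnitkis → kokofnitkis) repeat the first consonant+vowel as a prefix.
The other pattern: stems with 1 vowel add the prefix lu-.
So sarazem → sasarazem.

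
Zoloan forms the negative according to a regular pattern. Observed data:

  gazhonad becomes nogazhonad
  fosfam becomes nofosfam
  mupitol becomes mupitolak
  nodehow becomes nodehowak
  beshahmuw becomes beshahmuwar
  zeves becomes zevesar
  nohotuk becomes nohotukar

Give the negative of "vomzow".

vomzowak

nodehow and beshahmuw both end in -w yet inflect differently (nodehowak, beshahmuwar), so the final letter is not what conditions the rule; the last vowel is.
"vomzow" has last vowel 'o'. The stems whose last vowel is 'o' (mupitol → mupitolak, nodehow → nodehowak) add -ak.
So vomzow → vomzowak.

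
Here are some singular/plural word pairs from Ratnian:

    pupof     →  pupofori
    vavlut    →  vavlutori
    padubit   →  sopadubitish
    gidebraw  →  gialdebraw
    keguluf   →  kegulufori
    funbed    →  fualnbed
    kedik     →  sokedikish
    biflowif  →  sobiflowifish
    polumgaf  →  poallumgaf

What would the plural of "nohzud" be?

padubit and vavlut both end in -t yet inflect differently (sopadubitish, vavlutori), so the final letter is not what conditions the rule; the last vowel is.
"nohzud" has last vowel 'u'. The stems whose last vowel is 'u' (vavlut → vavlutori, keguluf → kegulufori) add -ori.
So nohzud → nohzudori.

nohzudori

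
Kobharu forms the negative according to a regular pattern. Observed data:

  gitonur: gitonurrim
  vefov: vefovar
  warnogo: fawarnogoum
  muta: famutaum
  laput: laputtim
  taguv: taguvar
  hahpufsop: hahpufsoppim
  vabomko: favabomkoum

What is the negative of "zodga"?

"zodga" ends in -a. The one such stem in the data (muta → famutaum) adds fa- … -um around the stem, so the same rule applies.
The other patterns: stems ending in -v add -ar; stems ending in -p, -r or -t double the final consonant and add -im.
So zodga → fazodgaum.

fazodgaum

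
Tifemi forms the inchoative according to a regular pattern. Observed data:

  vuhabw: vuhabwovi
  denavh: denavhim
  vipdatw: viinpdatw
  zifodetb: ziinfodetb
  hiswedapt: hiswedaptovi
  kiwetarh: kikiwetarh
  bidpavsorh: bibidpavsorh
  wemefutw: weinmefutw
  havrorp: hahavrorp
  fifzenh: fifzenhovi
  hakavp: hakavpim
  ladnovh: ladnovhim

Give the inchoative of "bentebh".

bentebhovi

hakavp and havrorp both end in -p yet inflect differently (hakavpim, hahavrorp), so the final letter is not what conditions the rule; the second-to-last letter is.
"bentebh" has second-to-last letter 'b'. The one such stem in the data (vuhabw → vuhabwovi) adds -ovi, so the same rule applies.
The other patterns: stems whose second-to-last letter is 't' insert -in- after the first vowel; stems whose second-to-last letter is 'v' add -im; stems whose second-to-last letter is 'r' repeat the first consonant+vowel as a prefix.
So bentebh → bentebhovi.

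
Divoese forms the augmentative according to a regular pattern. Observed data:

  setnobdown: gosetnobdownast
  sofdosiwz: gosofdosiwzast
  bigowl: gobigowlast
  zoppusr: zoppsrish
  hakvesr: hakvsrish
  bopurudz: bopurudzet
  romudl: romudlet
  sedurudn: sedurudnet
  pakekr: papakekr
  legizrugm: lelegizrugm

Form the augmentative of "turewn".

"turewn" has second-to-last letter 'w'. The stems whose second-to-last letter is 'w' (setnobdown → gosetnobdownast, sofdosiwz → gosofdosiwzast, bigowl → gobigowlast) add go- … -ast around the stem.
So turewn → goturewnast.

goturewnast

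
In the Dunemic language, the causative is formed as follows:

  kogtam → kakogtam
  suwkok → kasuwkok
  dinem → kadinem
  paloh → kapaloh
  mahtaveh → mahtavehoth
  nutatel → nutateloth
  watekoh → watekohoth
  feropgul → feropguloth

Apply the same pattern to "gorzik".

kagorzik

paloh and mahtaveh both end in -h yet inflect differently (kapaloh, mahtavehoth), so the final letter is not what conditions the rule; the number of vowels is.
"gorzik" has 2 vowels. The stems with 2 vowels (kogtam → kakogtam, suwkok → kasuwkok, dinem → kadinem) add the prefix ka-.
So gorzik → kagorzik.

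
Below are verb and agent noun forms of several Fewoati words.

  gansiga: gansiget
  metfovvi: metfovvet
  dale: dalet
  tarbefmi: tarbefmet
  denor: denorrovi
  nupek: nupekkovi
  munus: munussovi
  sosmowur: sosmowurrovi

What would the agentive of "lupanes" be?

lupanessovi

dale and nupek both have last vowel 'e' yet inflect differently (dalet, nupekkovi), so the last vowel is not what conditions the rule; whether the stem ends in a vowel or a consonant is.
"lupanes" ends in a consonant. The stems ending in a consonant (denor → denorrovi, nupek → nupekkovi, munus → munussovi) double the final consonant and add -ovi.
So lupanes → lupanessovi.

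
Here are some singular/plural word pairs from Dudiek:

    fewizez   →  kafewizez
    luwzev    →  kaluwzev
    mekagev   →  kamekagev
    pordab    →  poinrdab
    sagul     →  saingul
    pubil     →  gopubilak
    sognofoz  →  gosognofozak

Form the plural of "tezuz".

sagul and pubil both end in -l yet inflect differently (saingul, gopubilak), so the final letter is not what conditions the rule; the last vowel is.
"tezuz" has last vowel 'u'. The one such stem in the data (sagul → saingul) inserts -in- after the first vowel (as does pordab), so the same rule applies.
So tezuz → teinzuz.

teinzuz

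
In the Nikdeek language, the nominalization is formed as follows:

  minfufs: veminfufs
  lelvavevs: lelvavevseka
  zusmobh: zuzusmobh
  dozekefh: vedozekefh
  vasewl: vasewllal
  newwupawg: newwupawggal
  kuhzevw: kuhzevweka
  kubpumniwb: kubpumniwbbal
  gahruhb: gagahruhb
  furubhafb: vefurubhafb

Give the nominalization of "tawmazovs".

kubpumniwb and furubhafb both end in -b yet inflect differently (kubpumniwbbal, vefurubhafb), so the final letter is not what conditions the rule; the second-to-last letter is.
"tawmazovs" has second-to-last letter 'v'. The stems whose second-to-last letter is 'v' (kuhzevw → kuhzevweka, lelvavevs → lelvavevseka) add -eka.
So tawmazovs → tawmazovseka.

tawmazovseka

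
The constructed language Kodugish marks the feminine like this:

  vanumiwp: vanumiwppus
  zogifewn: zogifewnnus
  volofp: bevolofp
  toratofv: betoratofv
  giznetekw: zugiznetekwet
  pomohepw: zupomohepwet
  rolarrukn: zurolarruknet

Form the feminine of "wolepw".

vanumiwp and volofp both end in -p yet inflect differently (vanumiwppus, bevolofp), so the final letter is not what conditions the rule; the second-to-last letter is.
"wolepw" has second-to-last letter 'p'. The one such stem in the data (pomohepw → zupomohepwet) adds zu- … -et around the stem, so the same rule applies.
So wolepw → zuwolepwet.

zuwolepwet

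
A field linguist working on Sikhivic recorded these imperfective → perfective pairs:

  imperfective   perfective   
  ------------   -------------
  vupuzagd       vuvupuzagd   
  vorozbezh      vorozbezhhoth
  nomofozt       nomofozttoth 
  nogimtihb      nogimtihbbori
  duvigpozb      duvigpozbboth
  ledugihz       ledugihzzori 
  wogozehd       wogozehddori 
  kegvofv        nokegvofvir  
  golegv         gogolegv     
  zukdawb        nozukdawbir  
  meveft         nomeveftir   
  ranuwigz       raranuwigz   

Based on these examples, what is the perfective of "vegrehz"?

vegrehzzori

ranuwigz and ledugihz both end in -z yet inflect differently (raranuwigz, ledugihzzori), so the final letter is not what conditions the rule; the second-to-last letter is.
"vegrehz" has second-to-last letter 'h'. The stems whose second-to-last letter is 'h' (ledugihz → ledugihzzori, nogimtihb → nogimtihbbori, wogozehd → wogozehddori) double the final consonant and add -ori.
So vegrehz → vegrehzzori.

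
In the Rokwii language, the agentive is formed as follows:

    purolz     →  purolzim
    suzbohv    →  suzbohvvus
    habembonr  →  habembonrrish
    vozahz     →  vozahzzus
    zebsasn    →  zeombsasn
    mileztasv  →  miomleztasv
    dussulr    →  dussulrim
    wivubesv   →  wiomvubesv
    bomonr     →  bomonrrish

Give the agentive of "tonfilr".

dussulr and habembonr both end in -r yet inflect differently (dussulrim, habembonrrish), so the final letter is not what conditions the rule; the second-to-last letter is.
"tonfilr" has second-to-last letter 'l'. The stems whose second-to-last letter is 'l' (purolz → purolzim, dussulr → dussulrim) add -im.
The other patterns: stems whose second-to-last letter is 's' insert -om- after the first vowel; stems whose second-to-last letter is 'n' double the final consonant and add -ish; stems whose second-to-last letter is 'h' double the final consonant and add -us.
So tonfilr → tonfilrim.

tonfilrim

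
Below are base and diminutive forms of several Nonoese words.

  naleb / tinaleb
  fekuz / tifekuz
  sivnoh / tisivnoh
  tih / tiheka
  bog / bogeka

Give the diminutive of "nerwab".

sivnoh and tih both end in -h yet inflect differently (tisivnoh, tiheka), so the final letter is not what conditions the rule; the number of vowels is.
"nerwab" has 2 vowels. The stems with 2 vowels (naleb → tinaleb, fekuz → tifekuz, sivnoh → tisivnoh) add the prefix ti-.
The other pattern: stems with 1 vowel add -eka.
So nerwab → tinerwab.

tinerwab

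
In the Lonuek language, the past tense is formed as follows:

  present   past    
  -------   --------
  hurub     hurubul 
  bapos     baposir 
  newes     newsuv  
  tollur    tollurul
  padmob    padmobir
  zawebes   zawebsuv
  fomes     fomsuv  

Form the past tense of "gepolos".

hurub and padmob both end in -b yet inflect differently (hurubul, padmobir), so the final letter is not what conditions the rule; the last vowel is.
"gepolos" has last vowel 'o'. The stems whose last vowel is 'o' (bapos → baposir, padmob → padmobir) add -ir.
So gepolos → gepolosir.

gepolosir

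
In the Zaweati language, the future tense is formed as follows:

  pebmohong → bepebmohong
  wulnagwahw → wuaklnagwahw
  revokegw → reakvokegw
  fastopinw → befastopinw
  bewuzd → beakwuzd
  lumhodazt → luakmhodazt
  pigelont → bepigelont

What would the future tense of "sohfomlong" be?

"sohfomlong" has second-to-last letter 'n'. The stems whose second-to-last letter is 'n' (pigelont → bepigelont, pebmohong → bepebmohong, fastopinw → befastopinw) add the prefix be-.
The other pattern: stems whose second-to-last letter is 'g', 'h' or 'z' insert -ak- after the first vowel.
So sohfomlong → besohfomlong.

besohfomlong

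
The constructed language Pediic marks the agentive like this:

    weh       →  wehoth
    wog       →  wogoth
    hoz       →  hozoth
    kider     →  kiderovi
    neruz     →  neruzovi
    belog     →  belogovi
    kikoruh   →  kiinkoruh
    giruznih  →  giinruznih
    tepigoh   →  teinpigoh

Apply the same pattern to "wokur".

hoz and neruz both end in -z yet inflect differently (hozoth, neruzovi), so the final letter is not what conditions the rule; the number of vowels is.
"wokur" has 2 vowels. The stems with 2 vowels (kider → kiderovi, neruz → neruzovi, belog → belogovi) add -ovi.
The other patterns: stems with 1 vowel add -oth; stems with 3 vowels insert -in- after the first vowel.
So wokur → wokurovi.

wokurovi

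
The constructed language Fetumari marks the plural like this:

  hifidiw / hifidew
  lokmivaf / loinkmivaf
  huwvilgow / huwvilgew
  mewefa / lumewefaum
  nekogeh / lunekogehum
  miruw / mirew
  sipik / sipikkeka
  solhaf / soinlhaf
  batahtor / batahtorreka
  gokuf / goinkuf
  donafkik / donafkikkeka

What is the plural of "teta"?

huwvilgow and batahtor both have last vowel 'o' yet inflect differently (huwvilgew, batahtorreka), so the last vowel is not what conditions the rule; the final letter is.
"teta" ends in -a. The one such stem in the data (mewefa → lumewefaum) adds lu- … -um around the stem, so the same rule applies.
So teta → lutetaum.

lutetaum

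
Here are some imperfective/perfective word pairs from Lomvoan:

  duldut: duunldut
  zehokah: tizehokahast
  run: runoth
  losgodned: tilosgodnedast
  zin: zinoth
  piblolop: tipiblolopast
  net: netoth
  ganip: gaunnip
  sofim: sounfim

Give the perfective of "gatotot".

tigatototast

net and duldut both end in -t yet inflect differently (netoth, duunldut), so the final letter is not what conditions the rule; the number of vowels is.
"gatotot" has 3 vowels. The stems with 3 vowels (zehokah → tizehokahast, losgodned → tilosgodnedast, piblolop → tipiblolopast) add ti- … -ast around the stem.
The other patterns: stems with 1 vowel add -oth; stems with 2 vowels insert -un- after the first vowel.
So gatotot → tigatototast.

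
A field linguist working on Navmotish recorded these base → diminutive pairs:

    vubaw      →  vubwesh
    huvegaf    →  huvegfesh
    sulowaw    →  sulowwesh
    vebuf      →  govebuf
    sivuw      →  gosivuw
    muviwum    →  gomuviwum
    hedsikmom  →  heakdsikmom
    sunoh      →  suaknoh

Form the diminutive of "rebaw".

huvegaf and vebuf both end in -f yet inflect differently (huvegfesh, govebuf), so the final letter is not what conditions the rule; the last vowel is.
"rebaw" has last vowel 'a'. The stems whose last vowel is 'a' (vubaw → vubwesh, huvegaf → huvegfesh, sulowaw → sulowwesh) delete the last vowel and add -esh.
So rebaw → rebwesh.

rebwesh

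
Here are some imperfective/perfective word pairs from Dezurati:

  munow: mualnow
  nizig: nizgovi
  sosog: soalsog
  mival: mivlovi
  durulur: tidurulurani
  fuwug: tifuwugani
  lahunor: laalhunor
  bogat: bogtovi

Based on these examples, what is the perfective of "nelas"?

fuwug and nizig both end in -g yet inflect differently (tifuwugani, nizgovi), so the final letter is not what conditions the rule; the last vowel is.
"nelas" has last vowel 'a'. The stems whose last vowel is 'a' (mival → mivlovi, bogat → bogtovi) delete the last vowel and add -ovi.
So nelas → nelsovi.

nelsovi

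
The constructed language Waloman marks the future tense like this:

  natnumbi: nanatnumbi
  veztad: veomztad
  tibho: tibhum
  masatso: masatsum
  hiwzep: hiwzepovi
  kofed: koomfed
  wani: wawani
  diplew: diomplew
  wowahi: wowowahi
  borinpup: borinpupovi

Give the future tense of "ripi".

riripi

"ripi" ends in -i. The stems ending in -i (wani → wawani, natnumbi → nanatnumbi, wowahi → wowowahi) repeat the first consonant+vowel as a prefix.
The other patterns: stems ending in -o drop the final letter and add -um; stems ending in -p add -ovi; stems ending in -d or -w insert -om- after the first vowel.
So ripi → riripi.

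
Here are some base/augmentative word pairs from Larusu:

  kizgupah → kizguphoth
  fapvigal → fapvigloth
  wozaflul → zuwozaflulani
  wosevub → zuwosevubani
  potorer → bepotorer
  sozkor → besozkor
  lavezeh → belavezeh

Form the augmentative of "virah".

virhoth

fapvigal and wozaflul both end in -l yet inflect differently (fapvigloth, zuwozaflulani), so the final letter is not what conditions the rule; the last vowel is.
"virah" has last vowel 'a'. The stems whose last vowel is 'a' (kizgupah → kizguphoth, fapvigal → fapvigloth) delete the last vowel and add -oth.
So virah → virhoth.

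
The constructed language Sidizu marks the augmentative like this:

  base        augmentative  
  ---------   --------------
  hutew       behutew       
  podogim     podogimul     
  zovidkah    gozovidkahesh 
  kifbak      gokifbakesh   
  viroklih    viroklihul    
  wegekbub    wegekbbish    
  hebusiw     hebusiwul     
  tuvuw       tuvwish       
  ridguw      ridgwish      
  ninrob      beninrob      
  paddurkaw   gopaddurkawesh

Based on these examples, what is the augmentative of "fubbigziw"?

fubbigziwul

"fubbigziw" has last vowel 'i'. The stems whose last vowel is 'i' (viroklih → viroklihul, hebusiw → hebusiwul, podogim → podogimul) add -ul.
The other patterns: stems whose last vowel is 'u' delete the last vowel and add -ish; stems whose last vowel is 'e' or 'o' add the prefix be-; stems whose last vowel is 'a' add go- … -esh around the stem.
So fubbigziw → fubbigziwul.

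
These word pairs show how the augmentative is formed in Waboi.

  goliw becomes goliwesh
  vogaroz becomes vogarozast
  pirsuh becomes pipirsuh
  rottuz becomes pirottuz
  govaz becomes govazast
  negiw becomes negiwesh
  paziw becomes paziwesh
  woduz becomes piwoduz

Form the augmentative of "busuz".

pibusuz

rottuz and govaz both end in -z yet inflect differently (pirottuz, govazast), so the final letter is not what conditions the rule; the last vowel is.
"busuz" has last vowel 'u'. The stems whose last vowel is 'u' (pirsuh → pipirsuh, rottuz → pirottuz, woduz → piwoduz) add the prefix pi-.
The other patterns: stems whose last vowel is 'i' add -esh; stems whose last vowel is 'a' or 'o' add -ast.
So busuz → pibusuz.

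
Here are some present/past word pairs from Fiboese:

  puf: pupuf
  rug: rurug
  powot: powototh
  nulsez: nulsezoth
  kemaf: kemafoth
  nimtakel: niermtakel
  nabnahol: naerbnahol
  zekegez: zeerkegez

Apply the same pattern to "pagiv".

pagivoth

puf and kemaf both end in -f yet inflect differently (pupuf, kemafoth), so the final letter is not what conditions the rule; the number of vowels is.
"pagiv" has 2 vowels. The stems with 2 vowels (powot → powototh, nulsez → nulsezoth, kemaf → kemafoth) add -oth.
So pagiv → pagivoth.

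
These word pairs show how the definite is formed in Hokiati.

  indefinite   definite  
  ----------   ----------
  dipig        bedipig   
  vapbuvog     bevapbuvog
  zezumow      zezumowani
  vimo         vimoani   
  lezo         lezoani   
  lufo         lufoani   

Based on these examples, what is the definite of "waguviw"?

waguviwani

"waguviw" ends in -w. The one such stem in the data (zezumow → zezumowani) adds -ani, so the same rule applies.
The other pattern: stems ending in -g add the prefix be-.
So waguviw → waguviwani.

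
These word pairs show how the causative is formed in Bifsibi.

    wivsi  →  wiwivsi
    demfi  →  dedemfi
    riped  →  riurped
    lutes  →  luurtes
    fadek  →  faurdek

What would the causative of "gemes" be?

geurmes

wivsi and riped both have 2 vowels yet inflect differently (wiwivsi, riurped), so the number of vowels is not what conditions the rule; whether the stem ends in a vowel or a consonant is.
"gemes" ends in a consonant. The stems ending in a consonant (riped → riurped, lutes → luurtes, fadek → faurdek) insert -ur- after the first vowel.
The other pattern: stems ending in a vowel repeat the first consonant+vowel as a prefix.
So gemes → geurmes.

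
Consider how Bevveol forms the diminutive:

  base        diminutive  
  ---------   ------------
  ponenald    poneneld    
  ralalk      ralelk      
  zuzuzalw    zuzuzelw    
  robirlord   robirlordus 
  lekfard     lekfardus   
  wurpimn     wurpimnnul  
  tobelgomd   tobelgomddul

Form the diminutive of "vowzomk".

vowzomkkul

ponenald and robirlord both end in -d yet inflect differently (poneneld, robirlordus), so the final letter is not what conditions the rule; the second-to-last letter is.
"vowzomk" has second-to-last letter 'm'. The stems whose second-to-last letter is 'm' (wurpimn → wurpimnnul, tobelgomd → tobelgomddul) double the final consonant and add -ul.
The other patterns: stems whose second-to-last letter is 'l' change the last vowel to 'e'; stems whose second-to-last letter is 'r' add -us.
So vowzomk → vowzomkkul.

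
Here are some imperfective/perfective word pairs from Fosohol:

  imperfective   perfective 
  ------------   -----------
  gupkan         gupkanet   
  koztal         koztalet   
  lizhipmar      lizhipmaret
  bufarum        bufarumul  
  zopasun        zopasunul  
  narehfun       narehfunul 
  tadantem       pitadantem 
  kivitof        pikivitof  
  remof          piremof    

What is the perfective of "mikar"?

"mikar" has last vowel 'a'. The stems whose last vowel is 'a' (gupkan → gupkanet, koztal → koztalet, lizhipmar → lizhipmaret) add -et.
So mikar → mikaret.

mikaret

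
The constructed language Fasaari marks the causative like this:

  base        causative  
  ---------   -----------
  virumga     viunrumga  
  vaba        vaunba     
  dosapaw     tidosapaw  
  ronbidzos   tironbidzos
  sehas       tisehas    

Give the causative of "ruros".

sehas and virumga both have last vowel 'a' yet inflect differently (tisehas, viunrumga), so the last vowel is not what conditions the rule; whether the stem ends in a vowel or a consonant is.
"ruros" ends in a consonant. The stems ending in a consonant (sehas → tisehas, dosapaw → tidosapaw, ronbidzos → tironbidzos) add the prefix ti-.
So ruros → tiruros.

tiruros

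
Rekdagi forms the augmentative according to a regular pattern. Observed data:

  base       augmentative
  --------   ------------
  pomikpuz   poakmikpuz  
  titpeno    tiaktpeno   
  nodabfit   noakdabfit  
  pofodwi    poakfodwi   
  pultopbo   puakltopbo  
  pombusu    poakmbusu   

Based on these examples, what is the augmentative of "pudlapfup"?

Every pair shown (pomikpuz → poakmikpuz, titpeno → tiaktpeno, nodabfit → noakdabfit, …) follows the same rule: insert -ak- after the first vowel.
So pudlapfup → puakdlapfup.

puakdlapfup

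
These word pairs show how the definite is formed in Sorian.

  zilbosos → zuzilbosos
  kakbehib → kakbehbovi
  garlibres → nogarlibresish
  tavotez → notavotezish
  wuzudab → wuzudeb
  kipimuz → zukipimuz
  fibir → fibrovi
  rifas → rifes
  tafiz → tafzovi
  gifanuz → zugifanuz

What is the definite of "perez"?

noperezish

wuzudab and kakbehib both end in -b yet inflect differently (wuzudeb, kakbehbovi), so the final letter is not what conditions the rule; the last vowel is.
"perez" has last vowel 'e'. The stems whose last vowel is 'e' (garlibres → nogarlibresish, tavotez → notavotezish) add no- … -ish around the stem.
So perez → noperezish.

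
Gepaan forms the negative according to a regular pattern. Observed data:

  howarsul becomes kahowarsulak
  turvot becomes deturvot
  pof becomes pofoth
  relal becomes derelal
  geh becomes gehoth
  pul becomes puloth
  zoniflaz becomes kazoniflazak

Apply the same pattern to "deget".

"deget" has 2 vowels. The stems with 2 vowels (turvot → deturvot, relal → derelal) add the prefix de-.
The other patterns: stems with 1 vowel add -oth; stems with 3 vowels add ka- … -ak around the stem.
So deget → dedeget.

dedeget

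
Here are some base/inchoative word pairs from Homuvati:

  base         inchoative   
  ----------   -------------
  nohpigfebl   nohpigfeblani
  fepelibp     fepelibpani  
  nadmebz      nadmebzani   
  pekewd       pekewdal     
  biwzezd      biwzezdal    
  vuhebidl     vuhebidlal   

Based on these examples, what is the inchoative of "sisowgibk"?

nohpigfebl and vuhebidl both end in -l yet inflect differently (nohpigfeblani, vuhebidlal), so the final letter is not what conditions the rule; the second-to-last letter is.
"sisowgibk" has second-to-last letter 'b'. The stems whose second-to-last letter is 'b' (nohpigfebl → nohpigfeblani, fepelibp → fepelibpani, nadmebz → nadmebzani) add -ani.
The other pattern: stems whose second-to-last letter is 'd', 'w' or 'z' add -al.
So sisowgibk → sisowgibkani.

sisowgibkani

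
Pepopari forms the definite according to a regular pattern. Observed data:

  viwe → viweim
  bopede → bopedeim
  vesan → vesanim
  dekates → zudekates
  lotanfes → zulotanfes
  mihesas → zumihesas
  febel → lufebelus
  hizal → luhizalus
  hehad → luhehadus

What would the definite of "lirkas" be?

zulirkas

viwe and dekates both have last vowel 'e' yet inflect differently (viweim, zudekates), so the last vowel is not what conditions the rule; the final letter is.
"lirkas" ends in -s. The stems ending in -s (dekates → zudekates, lotanfes → zulotanfes, mihesas → zumihesas) add the prefix zu-.
So lirkas → zulirkas.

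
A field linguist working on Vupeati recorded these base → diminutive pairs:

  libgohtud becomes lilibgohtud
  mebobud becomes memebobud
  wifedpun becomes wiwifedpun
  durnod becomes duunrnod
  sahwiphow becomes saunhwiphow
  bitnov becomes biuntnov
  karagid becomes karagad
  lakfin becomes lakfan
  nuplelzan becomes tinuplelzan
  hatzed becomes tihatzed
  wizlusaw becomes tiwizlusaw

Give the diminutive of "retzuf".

libgohtud and durnod both end in -d yet inflect differently (lilibgohtud, duunrnod), so the final letter is not what conditions the rule; the last vowel is.
"retzuf" has last vowel 'u'. The stems whose last vowel is 'u' (libgohtud → lilibgohtud, mebobud → memebobud, wifedpun → wiwifedpun) repeat the first consonant+vowel as a prefix.
The other patterns: stems whose last vowel is 'o' insert -un- after the first vowel; stems whose last vowel is 'i' change the last vowel to 'a'; stems whose last vowel is 'a' or 'e' add the prefix ti-.
So retzuf → reretzuf.

reretzuf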